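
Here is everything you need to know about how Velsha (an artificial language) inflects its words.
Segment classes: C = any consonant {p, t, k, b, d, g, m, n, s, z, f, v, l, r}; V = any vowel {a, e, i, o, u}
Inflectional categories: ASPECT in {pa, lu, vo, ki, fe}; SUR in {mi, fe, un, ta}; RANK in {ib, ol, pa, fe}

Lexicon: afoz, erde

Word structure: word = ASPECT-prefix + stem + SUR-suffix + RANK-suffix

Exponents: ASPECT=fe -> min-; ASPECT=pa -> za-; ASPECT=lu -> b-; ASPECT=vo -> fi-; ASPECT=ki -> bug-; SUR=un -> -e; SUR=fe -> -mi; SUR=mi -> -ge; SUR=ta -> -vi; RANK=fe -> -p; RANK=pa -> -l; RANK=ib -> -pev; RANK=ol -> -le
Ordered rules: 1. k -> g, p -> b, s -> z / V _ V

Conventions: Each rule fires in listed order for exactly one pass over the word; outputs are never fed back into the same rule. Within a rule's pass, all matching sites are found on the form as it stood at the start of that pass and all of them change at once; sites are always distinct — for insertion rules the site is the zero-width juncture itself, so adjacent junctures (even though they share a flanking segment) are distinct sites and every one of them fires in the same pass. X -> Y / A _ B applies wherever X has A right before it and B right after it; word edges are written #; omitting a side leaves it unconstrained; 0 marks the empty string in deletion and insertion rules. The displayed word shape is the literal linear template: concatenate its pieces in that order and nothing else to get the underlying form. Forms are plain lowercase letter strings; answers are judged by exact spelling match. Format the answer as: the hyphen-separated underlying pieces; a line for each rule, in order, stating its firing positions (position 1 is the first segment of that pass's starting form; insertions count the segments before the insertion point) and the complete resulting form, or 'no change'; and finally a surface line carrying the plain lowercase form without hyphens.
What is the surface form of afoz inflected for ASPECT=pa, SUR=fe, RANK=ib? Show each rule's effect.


underlying: za-afoz-mi-pev
1. k -> g, p -> b, s -> z / V _ V: fires at position(s) 9: zaafozmibev
surface: zaafozmibev


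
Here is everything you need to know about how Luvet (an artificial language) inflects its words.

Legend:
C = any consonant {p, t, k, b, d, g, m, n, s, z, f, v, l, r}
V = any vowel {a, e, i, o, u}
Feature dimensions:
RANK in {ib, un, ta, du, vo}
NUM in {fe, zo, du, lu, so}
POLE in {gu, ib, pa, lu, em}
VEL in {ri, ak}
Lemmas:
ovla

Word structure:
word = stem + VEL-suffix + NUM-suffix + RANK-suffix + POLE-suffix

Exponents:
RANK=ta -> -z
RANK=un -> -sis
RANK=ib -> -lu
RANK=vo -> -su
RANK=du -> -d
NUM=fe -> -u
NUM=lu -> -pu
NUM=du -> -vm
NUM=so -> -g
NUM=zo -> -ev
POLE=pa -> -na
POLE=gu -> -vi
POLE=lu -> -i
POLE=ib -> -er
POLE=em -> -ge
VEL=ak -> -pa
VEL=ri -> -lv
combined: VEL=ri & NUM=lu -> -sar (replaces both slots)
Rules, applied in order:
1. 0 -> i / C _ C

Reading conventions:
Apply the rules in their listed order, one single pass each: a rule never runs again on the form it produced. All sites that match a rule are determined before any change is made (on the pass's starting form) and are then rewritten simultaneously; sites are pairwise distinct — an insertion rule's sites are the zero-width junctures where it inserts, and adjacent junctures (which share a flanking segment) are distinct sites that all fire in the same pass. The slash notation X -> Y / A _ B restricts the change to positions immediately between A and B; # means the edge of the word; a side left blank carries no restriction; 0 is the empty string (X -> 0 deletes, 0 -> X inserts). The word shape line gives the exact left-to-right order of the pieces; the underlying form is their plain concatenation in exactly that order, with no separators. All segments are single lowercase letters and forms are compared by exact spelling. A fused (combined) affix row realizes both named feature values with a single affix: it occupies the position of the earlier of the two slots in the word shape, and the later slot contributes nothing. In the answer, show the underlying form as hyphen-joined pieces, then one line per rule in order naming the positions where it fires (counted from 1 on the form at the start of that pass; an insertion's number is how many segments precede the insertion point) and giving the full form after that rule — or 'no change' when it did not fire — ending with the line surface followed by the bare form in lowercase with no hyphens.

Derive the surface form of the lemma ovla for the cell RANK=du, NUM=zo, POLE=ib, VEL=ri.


underlying: ovla-lv-ev-d-er
1. 0 -> i / C _ C: inserts after position(s) 2, 5, 8: ovilalivevider
surface: ovilalivevider


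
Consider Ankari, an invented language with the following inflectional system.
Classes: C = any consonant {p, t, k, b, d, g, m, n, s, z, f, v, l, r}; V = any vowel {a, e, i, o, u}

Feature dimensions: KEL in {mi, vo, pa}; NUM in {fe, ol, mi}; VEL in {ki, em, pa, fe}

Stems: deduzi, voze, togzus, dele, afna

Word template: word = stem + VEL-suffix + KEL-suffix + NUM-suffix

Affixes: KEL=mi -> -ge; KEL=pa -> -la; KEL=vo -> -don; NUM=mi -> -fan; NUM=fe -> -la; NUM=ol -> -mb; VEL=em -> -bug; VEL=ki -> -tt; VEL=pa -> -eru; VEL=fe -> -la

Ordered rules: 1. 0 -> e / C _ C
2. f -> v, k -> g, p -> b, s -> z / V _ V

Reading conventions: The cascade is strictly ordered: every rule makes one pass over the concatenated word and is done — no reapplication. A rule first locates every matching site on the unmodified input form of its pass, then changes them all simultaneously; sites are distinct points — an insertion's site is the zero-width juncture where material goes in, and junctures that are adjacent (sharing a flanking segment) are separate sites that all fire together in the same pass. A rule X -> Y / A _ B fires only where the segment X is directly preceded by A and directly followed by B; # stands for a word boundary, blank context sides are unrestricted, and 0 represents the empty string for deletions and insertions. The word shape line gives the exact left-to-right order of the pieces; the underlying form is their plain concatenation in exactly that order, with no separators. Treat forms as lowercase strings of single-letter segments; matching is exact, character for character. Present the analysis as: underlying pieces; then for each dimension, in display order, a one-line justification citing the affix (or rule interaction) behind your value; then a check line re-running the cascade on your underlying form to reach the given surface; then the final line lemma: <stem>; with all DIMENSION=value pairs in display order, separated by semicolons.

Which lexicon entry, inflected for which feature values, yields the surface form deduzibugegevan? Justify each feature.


underlying: deduzi-bug-ge-fan
KEL=mi - signalled by the affix -ge
NUM=mi - signalled by the affix -fan
VEL=em - signalled by the affix -bug
check: deduzibuggefan -> deduzibugegefan -> deduzibugegevan
lemma: deduzi; KEL=mi; NUM=mi; VEL=em


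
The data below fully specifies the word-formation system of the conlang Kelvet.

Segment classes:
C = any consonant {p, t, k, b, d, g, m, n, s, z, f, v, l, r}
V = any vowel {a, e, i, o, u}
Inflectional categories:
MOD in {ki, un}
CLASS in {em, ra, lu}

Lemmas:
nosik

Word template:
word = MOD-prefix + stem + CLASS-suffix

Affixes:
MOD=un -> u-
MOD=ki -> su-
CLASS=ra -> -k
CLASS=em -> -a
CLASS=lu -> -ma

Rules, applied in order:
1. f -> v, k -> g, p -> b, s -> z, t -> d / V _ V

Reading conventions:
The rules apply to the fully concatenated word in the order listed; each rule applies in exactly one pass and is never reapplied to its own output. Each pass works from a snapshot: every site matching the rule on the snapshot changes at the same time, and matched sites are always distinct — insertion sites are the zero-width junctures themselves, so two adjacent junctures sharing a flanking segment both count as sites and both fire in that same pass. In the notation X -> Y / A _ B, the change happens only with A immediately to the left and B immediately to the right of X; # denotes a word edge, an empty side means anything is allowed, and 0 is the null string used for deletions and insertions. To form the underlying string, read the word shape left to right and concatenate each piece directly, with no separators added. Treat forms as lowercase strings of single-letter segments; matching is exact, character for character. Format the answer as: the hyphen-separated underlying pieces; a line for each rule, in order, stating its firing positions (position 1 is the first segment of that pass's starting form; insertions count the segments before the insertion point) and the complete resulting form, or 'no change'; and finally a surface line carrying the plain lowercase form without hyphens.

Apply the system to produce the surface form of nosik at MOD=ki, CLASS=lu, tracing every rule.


underlying: su-nosik-ma
1. f -> v, k -> g, p -> b, s -> z, t -> d / V _ V: fires at position(s) 5: sunozikma
surface: sunozikma


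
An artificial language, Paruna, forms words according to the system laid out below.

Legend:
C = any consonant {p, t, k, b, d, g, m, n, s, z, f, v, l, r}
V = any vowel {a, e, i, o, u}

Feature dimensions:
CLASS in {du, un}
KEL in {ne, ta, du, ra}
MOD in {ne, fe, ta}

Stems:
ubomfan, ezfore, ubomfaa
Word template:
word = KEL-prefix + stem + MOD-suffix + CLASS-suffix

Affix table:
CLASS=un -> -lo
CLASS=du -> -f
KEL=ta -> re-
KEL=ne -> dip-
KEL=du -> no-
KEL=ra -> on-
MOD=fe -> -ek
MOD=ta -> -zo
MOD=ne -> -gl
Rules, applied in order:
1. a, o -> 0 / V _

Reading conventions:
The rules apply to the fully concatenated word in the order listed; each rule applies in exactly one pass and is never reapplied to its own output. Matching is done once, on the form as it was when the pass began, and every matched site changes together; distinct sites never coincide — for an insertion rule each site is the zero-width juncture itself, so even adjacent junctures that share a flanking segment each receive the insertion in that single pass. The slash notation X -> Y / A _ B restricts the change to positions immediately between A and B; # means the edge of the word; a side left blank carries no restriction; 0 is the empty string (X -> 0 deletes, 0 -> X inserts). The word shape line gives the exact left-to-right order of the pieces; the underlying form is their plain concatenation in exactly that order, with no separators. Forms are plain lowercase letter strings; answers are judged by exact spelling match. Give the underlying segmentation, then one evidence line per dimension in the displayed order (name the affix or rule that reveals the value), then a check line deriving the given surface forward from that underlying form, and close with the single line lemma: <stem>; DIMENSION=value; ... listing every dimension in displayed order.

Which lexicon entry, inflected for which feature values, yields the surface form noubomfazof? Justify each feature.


underlying: no-ubomfaa-zo-f
CLASS=du - signalled by the affix -f
KEL=du - signalled by the affix no-
MOD=ta - signalled by the affix -zo
check: noubomfaazof -> noubomfazof
lemma: ubomfaa; CLASS=du; KEL=du; MOD=ta


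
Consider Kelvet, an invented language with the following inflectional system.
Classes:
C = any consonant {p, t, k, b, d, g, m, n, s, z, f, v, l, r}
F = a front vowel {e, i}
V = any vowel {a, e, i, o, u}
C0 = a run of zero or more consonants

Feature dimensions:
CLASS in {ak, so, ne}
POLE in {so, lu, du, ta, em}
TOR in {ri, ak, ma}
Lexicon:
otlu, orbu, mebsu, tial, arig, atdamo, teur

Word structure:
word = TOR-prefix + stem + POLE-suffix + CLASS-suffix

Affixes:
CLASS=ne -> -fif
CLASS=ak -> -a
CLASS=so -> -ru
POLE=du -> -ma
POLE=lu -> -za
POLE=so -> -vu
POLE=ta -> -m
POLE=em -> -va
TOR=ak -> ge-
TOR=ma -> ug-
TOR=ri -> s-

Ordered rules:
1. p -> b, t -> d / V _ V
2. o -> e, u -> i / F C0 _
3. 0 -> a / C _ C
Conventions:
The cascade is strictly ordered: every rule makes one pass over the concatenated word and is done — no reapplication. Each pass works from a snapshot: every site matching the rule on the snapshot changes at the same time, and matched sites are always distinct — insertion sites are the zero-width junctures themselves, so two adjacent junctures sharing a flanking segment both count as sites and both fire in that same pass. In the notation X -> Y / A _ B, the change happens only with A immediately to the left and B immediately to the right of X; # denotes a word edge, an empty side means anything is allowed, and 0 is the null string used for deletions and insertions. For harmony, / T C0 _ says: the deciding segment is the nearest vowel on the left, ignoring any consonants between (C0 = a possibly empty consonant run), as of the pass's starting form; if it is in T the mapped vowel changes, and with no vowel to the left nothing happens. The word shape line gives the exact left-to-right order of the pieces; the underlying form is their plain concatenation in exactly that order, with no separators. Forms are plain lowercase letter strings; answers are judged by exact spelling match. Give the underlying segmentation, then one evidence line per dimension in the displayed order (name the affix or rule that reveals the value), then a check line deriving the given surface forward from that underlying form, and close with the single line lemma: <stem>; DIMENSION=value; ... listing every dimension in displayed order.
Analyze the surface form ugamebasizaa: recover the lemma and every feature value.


underlying: ug-mebsu-za-a
CLASS=ak - signalled by the affix -a
POLE=lu - signalled by the affix -za
TOR=ma - signalled by the affix ug-
check: ugmebsuzaa -> ugmebsuzaa -> ugmebsizaa -> ugamebasizaa
lemma: mebsu; CLASS=ak; POLE=lu; TOR=ma


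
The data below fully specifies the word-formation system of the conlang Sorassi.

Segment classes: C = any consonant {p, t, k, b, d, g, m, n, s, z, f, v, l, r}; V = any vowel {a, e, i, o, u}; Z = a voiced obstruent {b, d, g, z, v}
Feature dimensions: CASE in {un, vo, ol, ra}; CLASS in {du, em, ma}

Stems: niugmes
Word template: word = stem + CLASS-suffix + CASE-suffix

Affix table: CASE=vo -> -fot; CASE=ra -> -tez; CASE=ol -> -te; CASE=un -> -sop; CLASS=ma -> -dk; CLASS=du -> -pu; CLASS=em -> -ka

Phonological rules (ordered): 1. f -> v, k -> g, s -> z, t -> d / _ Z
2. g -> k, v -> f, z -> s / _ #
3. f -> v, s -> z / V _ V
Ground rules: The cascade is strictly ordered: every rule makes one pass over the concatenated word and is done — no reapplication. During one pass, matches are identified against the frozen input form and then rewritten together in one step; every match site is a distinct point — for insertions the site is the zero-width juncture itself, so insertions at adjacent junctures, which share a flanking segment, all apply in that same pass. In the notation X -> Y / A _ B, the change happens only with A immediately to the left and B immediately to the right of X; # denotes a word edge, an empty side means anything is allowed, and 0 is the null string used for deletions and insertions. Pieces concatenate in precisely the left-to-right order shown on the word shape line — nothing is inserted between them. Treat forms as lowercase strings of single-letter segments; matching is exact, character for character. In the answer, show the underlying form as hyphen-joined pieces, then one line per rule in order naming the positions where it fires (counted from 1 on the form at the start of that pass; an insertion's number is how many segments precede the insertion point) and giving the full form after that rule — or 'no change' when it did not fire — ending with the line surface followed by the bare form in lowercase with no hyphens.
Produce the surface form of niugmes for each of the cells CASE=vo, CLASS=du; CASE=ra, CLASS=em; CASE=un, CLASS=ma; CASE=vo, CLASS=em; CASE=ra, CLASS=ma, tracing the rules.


cell CASE=vo, CLASS=du:
underlying: niugmes-pu-fot
1. f -> v, k -> g, s -> z, t -> d / _ Z: no change
2. g -> k, v -> f, z -> s / _ #: no change
3. f -> v, s -> z / V _ V: fires at position(s) 10: niugmespuvot
surface: niugmespuvot

cell CASE=ra, CLASS=em:
underlying: niugmes-ka-tez
1. f -> v, k -> g, s -> z, t -> d / _ Z: no change
2. g -> k, v -> f, z -> s / _ #: fires at position(s) 12: niugmeskates
3. f -> v, s -> z / V _ V: no change
surface: niugmeskates

cell CASE=un, CLASS=ma:
underlying: niugmes-dk-sop
1. f -> v, k -> g, s -> z, t -> d / _ Z: fires at position(s) 7: niugmezdksop
2. g -> k, v -> f, z -> s / _ #: no change
3. f -> v, s -> z / V _ V: no change
surface: niugmezdksop

cell CASE=vo, CLASS=em:
underlying: niugmes-ka-fot
1. f -> v, k -> g, s -> z, t -> d / _ Z: no change
2. g -> k, v -> f, z -> s / _ #: no change
3. f -> v, s -> z / V _ V: fires at position(s) 10: niugmeskavot
surface: niugmeskavot

cell CASE=ra, CLASS=ma:
underlying: niugmes-dk-tez
1. f -> v, k -> g, s -> z, t -> d / _ Z: fires at position(s) 7: niugmezdktez
2. g -> k, v -> f, z -> s / _ #: fires at position(s) 12: niugmezdktes
3. f -> v, s -> z / V _ V: no change
surface: niugmezdktes


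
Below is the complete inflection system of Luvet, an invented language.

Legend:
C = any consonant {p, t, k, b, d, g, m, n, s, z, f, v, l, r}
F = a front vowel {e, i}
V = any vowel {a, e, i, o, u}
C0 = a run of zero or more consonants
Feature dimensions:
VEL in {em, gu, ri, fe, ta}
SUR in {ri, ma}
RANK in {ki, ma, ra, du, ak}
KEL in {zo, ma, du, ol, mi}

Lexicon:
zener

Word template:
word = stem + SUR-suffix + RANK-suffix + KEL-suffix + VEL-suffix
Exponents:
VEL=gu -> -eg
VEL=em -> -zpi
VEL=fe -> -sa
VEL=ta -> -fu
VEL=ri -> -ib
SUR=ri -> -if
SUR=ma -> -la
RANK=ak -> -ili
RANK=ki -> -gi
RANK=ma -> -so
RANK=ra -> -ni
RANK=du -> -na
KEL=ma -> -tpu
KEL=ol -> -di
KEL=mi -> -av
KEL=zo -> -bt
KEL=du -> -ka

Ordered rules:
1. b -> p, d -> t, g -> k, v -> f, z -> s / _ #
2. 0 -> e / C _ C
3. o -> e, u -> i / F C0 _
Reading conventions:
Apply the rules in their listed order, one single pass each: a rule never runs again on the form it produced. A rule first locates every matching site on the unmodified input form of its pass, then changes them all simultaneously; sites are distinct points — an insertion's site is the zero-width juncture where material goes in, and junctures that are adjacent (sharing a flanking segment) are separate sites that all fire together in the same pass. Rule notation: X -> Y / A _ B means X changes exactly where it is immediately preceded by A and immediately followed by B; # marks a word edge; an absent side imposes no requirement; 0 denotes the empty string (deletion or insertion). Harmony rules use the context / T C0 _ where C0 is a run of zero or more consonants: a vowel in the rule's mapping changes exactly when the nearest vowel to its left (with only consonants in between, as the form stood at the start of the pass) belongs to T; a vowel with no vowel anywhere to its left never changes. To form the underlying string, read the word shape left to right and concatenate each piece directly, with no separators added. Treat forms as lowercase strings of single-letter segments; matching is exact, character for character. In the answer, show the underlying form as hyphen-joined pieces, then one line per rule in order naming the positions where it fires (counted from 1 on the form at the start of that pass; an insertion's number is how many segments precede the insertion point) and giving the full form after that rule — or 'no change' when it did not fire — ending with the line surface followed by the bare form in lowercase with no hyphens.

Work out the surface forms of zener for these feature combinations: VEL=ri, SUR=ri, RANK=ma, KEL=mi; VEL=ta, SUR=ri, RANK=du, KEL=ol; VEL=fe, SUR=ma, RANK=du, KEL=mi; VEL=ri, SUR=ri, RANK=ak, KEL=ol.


cell VEL=ri, SUR=ri, RANK=ma, KEL=mi:
underlying: zener-if-so-av-ib
1. b -> p, d -> t, g -> k, v -> f, z -> s / _ #: fires at position(s) 13: zenerifsoavip
2. 0 -> e / C _ C: inserts after position(s) 7: zenerifesoavip
3. o -> e, u -> i / F C0 _: fires at position(s) 10: zenerifeseavip
surface: zenerifeseavip

cell VEL=ta, SUR=ri, RANK=du, KEL=ol:
underlying: zener-if-na-di-fu
1. b -> p, d -> t, g -> k, v -> f, z -> s / _ #: no change
2. 0 -> e / C _ C: inserts after position(s) 7: zenerifenadifu
3. o -> e, u -> i / F C0 _: fires at position(s) 14: zenerifenadifi
surface: zenerifenadifi

cell VEL=fe, SUR=ma, RANK=du, KEL=mi:
underlying: zener-la-na-av-sa
1. b -> p, d -> t, g -> k, v -> f, z -> s / _ #: no change
2. 0 -> e / C _ C: inserts after position(s) 5, 11: zenerelanaavesa
3. o -> e, u -> i / F C0 _: no change
surface: zenerelanaavesa

cell VEL=ri, SUR=ri, RANK=ak, KEL=ol:
underlying: zener-if-ili-di-ib
1. b -> p, d -> t, g -> k, v -> f, z -> s / _ #: fires at position(s) 14: zenerifilidiip
2. 0 -> e / C _ C: no change
3. o -> e, u -> i / F C0 _: no change
surface: zenerifilidiip


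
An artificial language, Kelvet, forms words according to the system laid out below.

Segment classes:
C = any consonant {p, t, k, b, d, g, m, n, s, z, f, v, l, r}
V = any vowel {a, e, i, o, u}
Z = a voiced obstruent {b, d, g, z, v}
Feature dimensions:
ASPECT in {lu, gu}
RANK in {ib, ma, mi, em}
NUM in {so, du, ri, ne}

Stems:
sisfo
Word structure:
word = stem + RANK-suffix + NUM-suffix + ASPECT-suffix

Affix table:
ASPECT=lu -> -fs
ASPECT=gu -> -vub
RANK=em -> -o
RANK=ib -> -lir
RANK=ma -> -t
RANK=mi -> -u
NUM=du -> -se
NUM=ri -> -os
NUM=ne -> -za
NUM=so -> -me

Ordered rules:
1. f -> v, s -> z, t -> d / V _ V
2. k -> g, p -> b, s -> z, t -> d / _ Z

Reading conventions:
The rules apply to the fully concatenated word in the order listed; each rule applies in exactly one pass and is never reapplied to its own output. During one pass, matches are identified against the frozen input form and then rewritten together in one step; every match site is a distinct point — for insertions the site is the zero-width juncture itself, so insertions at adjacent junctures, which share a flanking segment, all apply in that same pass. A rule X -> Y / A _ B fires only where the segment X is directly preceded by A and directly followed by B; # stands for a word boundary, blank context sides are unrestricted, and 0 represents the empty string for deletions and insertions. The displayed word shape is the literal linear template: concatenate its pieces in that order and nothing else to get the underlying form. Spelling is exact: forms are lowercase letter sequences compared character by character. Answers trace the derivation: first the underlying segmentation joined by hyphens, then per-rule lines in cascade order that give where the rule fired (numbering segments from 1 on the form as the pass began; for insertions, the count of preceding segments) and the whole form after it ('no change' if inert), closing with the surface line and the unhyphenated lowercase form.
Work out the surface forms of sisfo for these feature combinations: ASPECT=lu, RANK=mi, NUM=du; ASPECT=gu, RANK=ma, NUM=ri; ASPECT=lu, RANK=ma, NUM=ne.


cell ASPECT=lu, RANK=mi, NUM=du:
underlying: sisfo-u-se-fs
1. f -> v, s -> z, t -> d / V _ V: fires at position(s) 7: sisfouzefs
2. k -> g, p -> b, s -> z, t -> d / _ Z: no change
surface: sisfouzefs

cell ASPECT=gu, RANK=ma, NUM=ri:
underlying: sisfo-t-os-vub
1. f -> v, s -> z, t -> d / V _ V: fires at position(s) 6: sisfodosvub
2. k -> g, p -> b, s -> z, t -> d / _ Z: fires at position(s) 8: sisfodozvub
surface: sisfodozvub

cell ASPECT=lu, RANK=ma, NUM=ne:
underlying: sisfo-t-za-fs
1. f -> v, s -> z, t -> d / V _ V: no change
2. k -> g, p -> b, s -> z, t -> d / _ Z: fires at position(s) 6: sisfodzafs
surface: sisfodzafs


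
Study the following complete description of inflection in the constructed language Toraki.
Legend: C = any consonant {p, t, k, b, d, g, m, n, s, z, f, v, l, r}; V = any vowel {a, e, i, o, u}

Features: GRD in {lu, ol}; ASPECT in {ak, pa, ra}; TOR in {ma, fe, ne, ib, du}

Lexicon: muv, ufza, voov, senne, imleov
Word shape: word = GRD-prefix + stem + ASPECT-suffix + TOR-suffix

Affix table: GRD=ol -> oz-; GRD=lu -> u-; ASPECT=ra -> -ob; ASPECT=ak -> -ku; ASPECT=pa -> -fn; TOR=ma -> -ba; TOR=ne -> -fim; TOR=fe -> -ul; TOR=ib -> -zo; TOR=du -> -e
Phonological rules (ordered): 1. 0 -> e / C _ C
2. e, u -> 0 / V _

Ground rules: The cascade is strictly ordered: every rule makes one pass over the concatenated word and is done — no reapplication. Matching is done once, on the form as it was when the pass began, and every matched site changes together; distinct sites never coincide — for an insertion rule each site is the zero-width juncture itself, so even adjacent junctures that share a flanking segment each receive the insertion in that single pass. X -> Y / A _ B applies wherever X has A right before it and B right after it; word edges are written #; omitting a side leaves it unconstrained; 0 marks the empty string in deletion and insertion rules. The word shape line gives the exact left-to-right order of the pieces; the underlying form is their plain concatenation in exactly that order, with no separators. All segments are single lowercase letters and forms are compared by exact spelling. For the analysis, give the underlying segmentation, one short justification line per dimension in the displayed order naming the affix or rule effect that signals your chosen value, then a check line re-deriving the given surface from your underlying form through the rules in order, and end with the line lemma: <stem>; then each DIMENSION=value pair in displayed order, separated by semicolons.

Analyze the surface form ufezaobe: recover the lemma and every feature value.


underlying: u-ufza-ob-e
GRD=lu - signalled by the affix u-
ASPECT=ra - signalled by the affix -ob
TOR=du - signalled by the affix -e
check: uufzaobe -> uufezaobe -> ufezaobe
lemma: ufza; GRD=lu; ASPECT=ra; TOR=du


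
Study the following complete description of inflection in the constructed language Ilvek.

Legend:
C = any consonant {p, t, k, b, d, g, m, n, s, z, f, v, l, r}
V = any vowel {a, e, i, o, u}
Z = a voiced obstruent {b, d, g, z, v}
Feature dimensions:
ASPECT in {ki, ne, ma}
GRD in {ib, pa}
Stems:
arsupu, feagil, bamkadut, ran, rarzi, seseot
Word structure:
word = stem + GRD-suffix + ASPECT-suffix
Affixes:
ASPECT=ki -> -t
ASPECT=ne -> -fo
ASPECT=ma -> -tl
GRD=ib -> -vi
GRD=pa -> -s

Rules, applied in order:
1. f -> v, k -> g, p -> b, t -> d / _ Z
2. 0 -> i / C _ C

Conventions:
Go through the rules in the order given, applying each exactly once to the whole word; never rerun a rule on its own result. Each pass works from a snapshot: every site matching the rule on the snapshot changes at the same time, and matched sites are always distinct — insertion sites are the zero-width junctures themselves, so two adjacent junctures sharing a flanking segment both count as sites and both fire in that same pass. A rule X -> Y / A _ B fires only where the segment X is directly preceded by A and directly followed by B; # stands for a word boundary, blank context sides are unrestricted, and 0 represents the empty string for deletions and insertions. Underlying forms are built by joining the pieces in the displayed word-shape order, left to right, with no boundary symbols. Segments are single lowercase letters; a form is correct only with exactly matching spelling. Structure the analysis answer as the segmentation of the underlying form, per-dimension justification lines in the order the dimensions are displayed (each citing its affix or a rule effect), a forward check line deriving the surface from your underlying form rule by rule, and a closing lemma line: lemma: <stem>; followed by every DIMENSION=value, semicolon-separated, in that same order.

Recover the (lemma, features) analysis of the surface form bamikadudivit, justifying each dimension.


underlying: bamkadut-vi-t
ASPECT=ki - signalled by the affix -t
GRD=ib - signalled by the affix -vi
check: bamkadutvit -> bamkadudvit -> bamikadudivit
lemma: bamkadut; ASPECT=ki; GRD=ib


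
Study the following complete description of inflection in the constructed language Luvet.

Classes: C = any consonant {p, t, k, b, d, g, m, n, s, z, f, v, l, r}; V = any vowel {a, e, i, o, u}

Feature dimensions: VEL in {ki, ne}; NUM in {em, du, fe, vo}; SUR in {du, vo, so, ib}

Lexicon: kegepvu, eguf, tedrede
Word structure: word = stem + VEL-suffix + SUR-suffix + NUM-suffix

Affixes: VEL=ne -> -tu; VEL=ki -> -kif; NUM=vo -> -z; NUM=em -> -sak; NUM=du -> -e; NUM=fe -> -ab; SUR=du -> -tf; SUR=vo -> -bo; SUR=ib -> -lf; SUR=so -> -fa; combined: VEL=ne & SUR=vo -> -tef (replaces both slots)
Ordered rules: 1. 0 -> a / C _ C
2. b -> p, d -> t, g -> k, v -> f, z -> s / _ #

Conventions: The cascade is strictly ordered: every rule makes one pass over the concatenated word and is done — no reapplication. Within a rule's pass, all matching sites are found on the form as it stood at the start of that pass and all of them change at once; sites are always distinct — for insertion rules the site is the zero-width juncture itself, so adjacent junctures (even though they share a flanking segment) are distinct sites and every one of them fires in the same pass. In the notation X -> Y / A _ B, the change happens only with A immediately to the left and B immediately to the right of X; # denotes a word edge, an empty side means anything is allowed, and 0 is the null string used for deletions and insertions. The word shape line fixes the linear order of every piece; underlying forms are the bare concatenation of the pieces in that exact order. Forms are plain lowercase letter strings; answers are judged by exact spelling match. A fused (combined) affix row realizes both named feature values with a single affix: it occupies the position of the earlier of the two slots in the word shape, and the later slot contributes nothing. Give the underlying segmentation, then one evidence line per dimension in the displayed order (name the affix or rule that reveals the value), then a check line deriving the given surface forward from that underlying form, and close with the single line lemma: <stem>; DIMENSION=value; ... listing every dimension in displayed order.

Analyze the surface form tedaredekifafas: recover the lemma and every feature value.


underlying: tedrede-kif-fa-z
VEL=ki - signalled by the affix -kif
NUM=vo - signalled by the affix -z
SUR=so - signalled by the affix -fa
check: tedredekiffaz -> tedaredekifafaz -> tedaredekifafas
lemma: tedrede; VEL=ki; NUM=vo; SUR=so


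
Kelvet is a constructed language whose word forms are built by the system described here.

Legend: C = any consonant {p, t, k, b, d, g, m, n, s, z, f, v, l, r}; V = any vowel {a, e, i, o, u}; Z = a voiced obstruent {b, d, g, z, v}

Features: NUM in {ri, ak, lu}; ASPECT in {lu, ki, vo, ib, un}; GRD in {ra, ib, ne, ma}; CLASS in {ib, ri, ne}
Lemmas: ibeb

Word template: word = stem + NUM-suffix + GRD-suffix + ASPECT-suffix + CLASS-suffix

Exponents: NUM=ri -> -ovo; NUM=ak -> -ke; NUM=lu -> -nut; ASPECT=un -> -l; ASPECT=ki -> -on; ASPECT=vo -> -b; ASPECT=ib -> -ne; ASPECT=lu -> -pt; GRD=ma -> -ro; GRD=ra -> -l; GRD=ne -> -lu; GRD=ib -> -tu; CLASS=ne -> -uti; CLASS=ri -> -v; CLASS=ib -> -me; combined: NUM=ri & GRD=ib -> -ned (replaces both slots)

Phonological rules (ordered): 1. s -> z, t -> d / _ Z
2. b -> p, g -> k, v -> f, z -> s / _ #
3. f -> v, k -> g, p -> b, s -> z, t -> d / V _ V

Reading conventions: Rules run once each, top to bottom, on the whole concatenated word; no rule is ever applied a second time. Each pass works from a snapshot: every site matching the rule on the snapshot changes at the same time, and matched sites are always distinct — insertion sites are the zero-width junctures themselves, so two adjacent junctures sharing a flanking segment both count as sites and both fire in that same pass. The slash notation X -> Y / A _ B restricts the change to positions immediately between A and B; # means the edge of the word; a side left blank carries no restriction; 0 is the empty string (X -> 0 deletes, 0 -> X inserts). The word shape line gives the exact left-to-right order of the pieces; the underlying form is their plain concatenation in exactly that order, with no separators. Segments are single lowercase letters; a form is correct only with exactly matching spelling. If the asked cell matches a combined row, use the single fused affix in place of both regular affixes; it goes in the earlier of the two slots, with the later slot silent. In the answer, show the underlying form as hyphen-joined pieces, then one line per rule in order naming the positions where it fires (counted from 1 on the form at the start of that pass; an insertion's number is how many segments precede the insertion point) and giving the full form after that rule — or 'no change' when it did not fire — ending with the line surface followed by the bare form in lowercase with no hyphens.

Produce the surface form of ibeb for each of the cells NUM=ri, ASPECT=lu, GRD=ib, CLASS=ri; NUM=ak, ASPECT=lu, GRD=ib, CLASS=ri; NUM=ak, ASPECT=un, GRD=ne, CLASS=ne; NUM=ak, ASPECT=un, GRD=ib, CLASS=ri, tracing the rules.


cell NUM=ri, ASPECT=lu, GRD=ib, CLASS=ri:
underlying: ibeb-ned-pt-v
1. s -> z, t -> d / _ Z: fires at position(s) 9: ibebnedpdv
2. b -> p, g -> k, v -> f, z -> s / _ #: fires at position(s) 10: ibebnedpdf
3. f -> v, k -> g, p -> b, s -> z, t -> d / V _ V: no change
surface: ibebnedpdf

cell NUM=ak, ASPECT=lu, GRD=ib, CLASS=ri:
underlying: ibeb-ke-tu-pt-v
1. s -> z, t -> d / _ Z: fires at position(s) 10: ibebketupdv
2. b -> p, g -> k, v -> f, z -> s / _ #: fires at position(s) 11: ibebketupdf
3. f -> v, k -> g, p -> b, s -> z, t -> d / V _ V: fires at position(s) 7: ibebkedupdf
surface: ibebkedupdf

cell NUM=ak, ASPECT=un, GRD=ne, CLASS=ne:
underlying: ibeb-ke-lu-l-uti
1. s -> z, t -> d / _ Z: no change
2. b -> p, g -> k, v -> f, z -> s / _ #: no change
3. f -> v, k -> g, p -> b, s -> z, t -> d / V _ V: fires at position(s) 11: ibebkeluludi
surface: ibebkeluludi

cell NUM=ak, ASPECT=un, GRD=ib, CLASS=ri:
underlying: ibeb-ke-tu-l-v
1. s -> z, t -> d / _ Z: no change
2. b -> p, g -> k, v -> f, z -> s / _ #: fires at position(s) 10: ibebketulf
3. f -> v, k -> g, p -> b, s -> z, t -> d / V _ V: fires at position(s) 7: ibebkedulf
surface: ibebkedulf


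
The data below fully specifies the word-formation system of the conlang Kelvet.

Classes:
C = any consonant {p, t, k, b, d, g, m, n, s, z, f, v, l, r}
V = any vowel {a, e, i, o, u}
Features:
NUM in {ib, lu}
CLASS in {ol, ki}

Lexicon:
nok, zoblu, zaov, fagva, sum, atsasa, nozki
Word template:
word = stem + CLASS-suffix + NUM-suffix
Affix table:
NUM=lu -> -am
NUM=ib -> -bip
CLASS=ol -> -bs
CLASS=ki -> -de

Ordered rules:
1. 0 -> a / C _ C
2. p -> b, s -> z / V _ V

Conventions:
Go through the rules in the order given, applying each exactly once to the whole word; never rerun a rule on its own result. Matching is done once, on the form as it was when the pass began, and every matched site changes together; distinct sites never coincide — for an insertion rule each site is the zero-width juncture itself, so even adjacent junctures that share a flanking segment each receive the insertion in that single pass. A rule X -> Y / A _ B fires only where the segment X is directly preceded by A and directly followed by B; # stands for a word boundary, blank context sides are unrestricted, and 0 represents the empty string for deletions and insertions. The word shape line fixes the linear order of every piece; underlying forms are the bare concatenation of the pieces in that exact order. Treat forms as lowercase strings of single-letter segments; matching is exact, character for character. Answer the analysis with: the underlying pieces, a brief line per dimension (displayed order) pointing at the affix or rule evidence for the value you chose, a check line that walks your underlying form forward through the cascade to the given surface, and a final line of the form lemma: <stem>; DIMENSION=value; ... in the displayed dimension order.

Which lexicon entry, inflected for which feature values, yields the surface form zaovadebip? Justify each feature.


underlying: zaov-de-bip
NUM=ib - signalled by the affix -bip
CLASS=ki - signalled by the affix -de
check: zaovdebip -> zaovadebip -> zaovadebip
lemma: zaov; NUM=ib; CLASS=ki


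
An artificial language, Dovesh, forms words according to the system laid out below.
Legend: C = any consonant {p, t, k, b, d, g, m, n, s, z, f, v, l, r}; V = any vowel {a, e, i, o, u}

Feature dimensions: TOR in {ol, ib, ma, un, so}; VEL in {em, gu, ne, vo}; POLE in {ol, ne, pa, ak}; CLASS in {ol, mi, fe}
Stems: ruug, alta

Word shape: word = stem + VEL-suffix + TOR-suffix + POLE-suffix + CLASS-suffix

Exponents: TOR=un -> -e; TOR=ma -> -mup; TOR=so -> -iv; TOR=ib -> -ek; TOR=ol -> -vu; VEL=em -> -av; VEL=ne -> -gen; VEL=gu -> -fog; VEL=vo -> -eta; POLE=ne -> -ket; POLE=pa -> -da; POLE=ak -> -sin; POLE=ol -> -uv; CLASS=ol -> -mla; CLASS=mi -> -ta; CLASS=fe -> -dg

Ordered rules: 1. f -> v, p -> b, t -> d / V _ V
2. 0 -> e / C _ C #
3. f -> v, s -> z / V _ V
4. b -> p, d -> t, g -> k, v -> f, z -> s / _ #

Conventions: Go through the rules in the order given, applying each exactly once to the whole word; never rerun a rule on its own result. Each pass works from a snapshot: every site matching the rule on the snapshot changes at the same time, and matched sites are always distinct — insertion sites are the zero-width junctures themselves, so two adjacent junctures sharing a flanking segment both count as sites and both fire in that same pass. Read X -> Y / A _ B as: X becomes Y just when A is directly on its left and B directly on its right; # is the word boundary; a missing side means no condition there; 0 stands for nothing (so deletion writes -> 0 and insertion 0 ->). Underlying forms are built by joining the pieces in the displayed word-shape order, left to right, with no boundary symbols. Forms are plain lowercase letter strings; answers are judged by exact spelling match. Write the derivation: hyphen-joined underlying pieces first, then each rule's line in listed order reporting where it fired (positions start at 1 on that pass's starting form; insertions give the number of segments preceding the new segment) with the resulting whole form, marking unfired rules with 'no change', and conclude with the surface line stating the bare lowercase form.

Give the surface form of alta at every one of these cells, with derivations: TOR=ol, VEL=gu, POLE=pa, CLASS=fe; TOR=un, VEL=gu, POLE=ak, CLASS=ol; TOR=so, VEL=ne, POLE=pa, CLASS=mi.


cell TOR=ol, VEL=gu, POLE=pa, CLASS=fe:
underlying: alta-fog-vu-da-dg
1. f -> v, p -> b, t -> d / V _ V: fires at position(s) 5: altavogvudadg
2. 0 -> e / C _ C #: inserts after position(s) 12: altavogvudadeg
3. f -> v, s -> z / V _ V: no change
4. b -> p, d -> t, g -> k, v -> f, z -> s / _ #: fires at position(s) 14: altavogvudadek
surface: altavogvudadek

cell TOR=un, VEL=gu, POLE=ak, CLASS=ol:
underlying: alta-fog-e-sin-mla
1. f -> v, p -> b, t -> d / V _ V: fires at position(s) 5: altavogesinmla
2. 0 -> e / C _ C #: no change
3. f -> v, s -> z / V _ V: fires at position(s) 9: altavogezinmla
4. b -> p, d -> t, g -> k, v -> f, z -> s / _ #: no change
surface: altavogezinmla

cell TOR=so, VEL=ne, POLE=pa, CLASS=mi:
underlying: alta-gen-iv-da-ta
1. f -> v, p -> b, t -> d / V _ V: fires at position(s) 12: altagenivdada
2. 0 -> e / C _ C #: no change
3. f -> v, s -> z / V _ V: no change
4. b -> p, d -> t, g -> k, v -> f, z -> s / _ #: no change
surface: altagenivdada


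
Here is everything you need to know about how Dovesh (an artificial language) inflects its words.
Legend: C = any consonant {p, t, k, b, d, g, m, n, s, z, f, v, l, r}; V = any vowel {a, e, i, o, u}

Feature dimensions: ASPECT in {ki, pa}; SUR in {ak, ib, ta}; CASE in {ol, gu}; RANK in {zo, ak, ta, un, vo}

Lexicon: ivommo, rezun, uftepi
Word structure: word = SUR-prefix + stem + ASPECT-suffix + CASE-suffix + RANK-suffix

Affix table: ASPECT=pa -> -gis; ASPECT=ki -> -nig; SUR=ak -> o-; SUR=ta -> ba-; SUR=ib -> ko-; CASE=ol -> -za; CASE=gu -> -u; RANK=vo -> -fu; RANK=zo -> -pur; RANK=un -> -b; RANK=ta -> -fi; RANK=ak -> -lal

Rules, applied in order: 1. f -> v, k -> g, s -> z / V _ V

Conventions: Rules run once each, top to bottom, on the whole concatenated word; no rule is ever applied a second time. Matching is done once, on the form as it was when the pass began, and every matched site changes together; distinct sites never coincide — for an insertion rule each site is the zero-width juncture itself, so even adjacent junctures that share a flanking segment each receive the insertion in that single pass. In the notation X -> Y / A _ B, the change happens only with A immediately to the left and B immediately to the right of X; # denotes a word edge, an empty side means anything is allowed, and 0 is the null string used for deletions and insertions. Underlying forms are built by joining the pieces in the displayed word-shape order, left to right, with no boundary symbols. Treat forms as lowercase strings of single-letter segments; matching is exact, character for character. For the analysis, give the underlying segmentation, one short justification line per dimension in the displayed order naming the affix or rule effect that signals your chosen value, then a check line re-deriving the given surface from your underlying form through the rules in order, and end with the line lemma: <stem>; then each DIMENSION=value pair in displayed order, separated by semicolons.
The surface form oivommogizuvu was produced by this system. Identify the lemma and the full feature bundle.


underlying: o-ivommo-gis-u-fu
ASPECT=pa - signalled by the affix -gis
SUR=ak - signalled by the affix o-
CASE=gu - signalled by the affix -u
RANK=vo - signalled by the affix -fu
check: oivommogisufu -> oivommogizuvu
lemma: ivommo; ASPECT=pa; SUR=ak; CASE=gu; RANK=vo
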